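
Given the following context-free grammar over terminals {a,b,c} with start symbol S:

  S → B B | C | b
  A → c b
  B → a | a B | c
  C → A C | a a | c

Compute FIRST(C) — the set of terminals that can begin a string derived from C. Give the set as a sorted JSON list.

FIRST iteration:
[1]
  A via A→c b: +{c}
  B via B→a: +{a}
  B via B→c: +{c}
  C via C→A C: +{c}
  C via C→a a: +{a}
  S via S→B B: +{a,c}
  S via S→b: +{b}
  S: {a,b,c}  A: {c}  B: {a,c}  C: {a,c}
[2] done
  S: {a,b,c}  A: {c}  B: {a,c}  C: {a,c}

FIRST(C) = ["a", "c"]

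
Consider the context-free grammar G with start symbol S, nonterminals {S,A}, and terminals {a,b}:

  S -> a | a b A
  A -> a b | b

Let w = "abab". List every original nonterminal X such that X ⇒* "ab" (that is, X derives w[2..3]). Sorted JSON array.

Convert to CNF:
  S -> T0 X2 | a
  A -> T0 T1 | b
  T0 -> a
  T1 -> b
  X2 -> T1 A

CYK table (by increasing span) — only the sub-triangle for w[2..3]:
  [2..2]={S,T0}  "a"  orig:{S}
  [3..3]={A,T1}  "b"  orig:{A}
  [2..3]={A}  "ab"

Original NTs in T[2,3] deriving "ab": ["A"]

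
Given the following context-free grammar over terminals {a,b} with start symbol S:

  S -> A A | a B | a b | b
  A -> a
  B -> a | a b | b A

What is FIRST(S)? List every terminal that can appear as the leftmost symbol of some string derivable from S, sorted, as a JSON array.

Compute FIRST by fixpoint:
iter 1:
  A via A→a: +{a}
  B via B→a: +{a}
  B via B→b A: +{b}
  S via S→A A: +{a}
  S via S→b: +{b}
  S: {a,b}  A: {a}  B: {a,b}
iter 2: (no change)
  S: {a,b}  A: {a}  B: {a,b}

FIRST(S) = ["a", "b"]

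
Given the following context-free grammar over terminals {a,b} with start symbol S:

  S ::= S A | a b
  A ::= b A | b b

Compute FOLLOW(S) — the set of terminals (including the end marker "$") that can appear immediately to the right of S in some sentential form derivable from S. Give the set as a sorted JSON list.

FIRST iteration:
round 1:
  A via A→b A: +{b}
  S via S→a b: +{a}
  FIRST[S]={a}  FIRST[A]={b}
round 2: — fixpoint
  FIRST[S]={a}  FIRST[A]={b}

FOLLOW sets:
initialize: $ ∈ FOLLOW(S)
[1]
  S→S A: FOLLOW(S) ⊇ FIRST(A) = {b}; new: +{b}
  S→S A: FOLLOW(A) ⊇ FOLLOW(S) ⊇ {$,b}; new: +{$,b}
  S: {$,b}  A: {$,b}
[2] (stable)
  S: {$,b}  A: {$,b}

FOLLOW(S) = ["$", "b"]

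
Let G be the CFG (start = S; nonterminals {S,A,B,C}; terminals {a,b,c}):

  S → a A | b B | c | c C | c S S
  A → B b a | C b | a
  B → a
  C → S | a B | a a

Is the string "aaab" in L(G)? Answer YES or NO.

Convert to CNF:
  S -> T0 B | T1 A | T2 C | T2 X5 | c
  A -> B X3 | C T0 | a
  B -> a
  C -> T0 B | T1 A | T1 B | T1 T1 | T2 C | T2 X4 | c
  T0 -> b
  T1 -> a
  T2 -> c
  X3 -> T0 T1
  X4 -> S S
  X5 -> S S

CYK table (by increasing span):
  cell(0,0) a: {A,B,T1}  orig:{A,B}
  cell(1,1) a: {A,B,T1}  orig:{A,B}
  cell(2,2) a: {A,B,T1}  orig:{A,B}
  cell(3,3) b: {T0}  orig:{}
  cell(0,1) aa: {C,S}
  cell(1,2) aa: {C,S}
  cell(2,3) ab: ∅
  cell(0,2) aaa: ∅
  cell(1,3) aab: {A}
  cell(0,3) aaab: {C,S}

S ∈ T[0,3] ⇒ YES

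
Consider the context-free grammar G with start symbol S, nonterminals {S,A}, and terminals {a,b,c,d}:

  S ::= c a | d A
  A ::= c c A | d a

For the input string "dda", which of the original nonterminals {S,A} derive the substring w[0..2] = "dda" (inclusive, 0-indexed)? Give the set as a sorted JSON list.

Convert to CNF:
  S -> T0 T2 | T1 A
  A -> T0 X3 | T1 T2
  T0 -> c
  T1 -> d
  T2 -> a
  X3 -> T0 A

CYK table (by increasing span), restricted to cells inside w[0..2]:
  [0..0]={T1}  "d"  orig:{}
  [1..1]={T1}  "d"  orig:{}
  [2..2]={T2}  "a"  orig:{}
  [0..1]=∅  "dd"
  [1..2]={A}  "da"
  [0..2]={S}  "dda"

Original NTs in T[0,2] deriving "dda": ["S"]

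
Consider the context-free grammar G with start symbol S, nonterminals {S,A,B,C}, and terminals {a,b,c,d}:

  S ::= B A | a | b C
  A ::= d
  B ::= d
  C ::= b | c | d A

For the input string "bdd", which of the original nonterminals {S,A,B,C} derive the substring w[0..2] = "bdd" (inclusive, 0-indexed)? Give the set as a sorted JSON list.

Convert to CNF:
  S -> B A | T1 C | a
  A -> d
  B -> d
  C -> T0 A | b | c
  T0 -> d
  T1 -> b

Fill CYK table bottom-up — only the sub-triangle for w[0..2]:
  T[0,0] 'b' = {C,T1}  orig:{C}
  T[1,1] 'd' = {A,B,T0}  orig:{A,B}
  T[2,2] 'd' = {A,B,T0}  orig:{A,B}
  T[0,1] 'bd' = ∅
  T[1,2] 'dd' = {C,S}
  T[0,2] 'bdd' = {S}

Original NTs in T[0,2] deriving "bdd": ["S"]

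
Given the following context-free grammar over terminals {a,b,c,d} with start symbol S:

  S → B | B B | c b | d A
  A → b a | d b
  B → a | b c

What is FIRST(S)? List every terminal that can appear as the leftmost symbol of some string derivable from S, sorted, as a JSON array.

FIRST iteration:
iter 1:
  A via A→b a: +{b}
  A via A→d b: +{d}
  B via B→a: +{a}
  B via B→b c: +{b}
  S via S→B: +{a,b}
  S via S→c b: +{c}
  S via S→d A: +{d}
  S: {a,b,c,d}  A: {b,d}  B: {a,b}
iter 2: (no change)
  S: {a,b,c,d}  A: {b,d}  B: {a,b}

FIRST(S) = ["a", "b", "c", "d"]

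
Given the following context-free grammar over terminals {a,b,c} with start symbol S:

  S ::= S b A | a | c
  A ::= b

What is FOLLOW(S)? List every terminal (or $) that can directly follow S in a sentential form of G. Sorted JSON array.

FIRST iteration:
pass 1:
  A via A→b: +{b}
  S via S→a: +{a}
  S via S→c: +{c}
  FIRST(S)={a,c}  FIRST(A)={b}
pass 2: done
  FIRST(S)={a,c}  FIRST(A)={b}

FOLLOW sets:
seed FOLLOW(S) with $
pass 1:
  S→S b A: FOLLOW(S) ⊇ FIRST(b) = {b}; new: +{b}
  S→S b A: FOLLOW(A) ⊇ FOLLOW(S) ⊇ {$,b}; new: +{$,b}
  FOLLOW[S]={$,b}  FOLLOW[A]={$,b}
pass 2: (no change)
  FOLLOW[S]={$,b}  FOLLOW[A]={$,b}

FOLLOW(S) = ["$", "b"]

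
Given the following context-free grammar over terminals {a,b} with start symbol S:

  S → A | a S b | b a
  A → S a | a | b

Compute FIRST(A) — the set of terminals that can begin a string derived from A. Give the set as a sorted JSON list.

FIRST sets, iterate to fixpoint:
iter 1:
  A via A→a: +{a}
  A via A→b: +{b}
  S via S→A: +{a,b}
  FIRST[S]={a,b}  FIRST[A]={a,b}
iter 2: done
  FIRST[S]={a,b}  FIRST[A]={a,b}

FIRST(A) = ["a", "b"]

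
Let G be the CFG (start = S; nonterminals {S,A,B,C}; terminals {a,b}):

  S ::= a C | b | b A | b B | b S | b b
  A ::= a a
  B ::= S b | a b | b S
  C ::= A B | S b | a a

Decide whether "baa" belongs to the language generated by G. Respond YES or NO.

Convert to CNF:
  S -> T0 C | T1 A | T1 B | T1 S | T1 T1 | b
  A -> T0 T0
  B -> S T1 | T0 T1 | T1 S
  C -> A B | S T1 | T0 T0
  T0 -> a
  T1 -> b

CYK fill:
  T[0,0] 'b' = {S,T1}  orig:{S}
  T[1,1] 'a' = {T0}  orig:{}
  T[2,2] 'a' = {T0}  orig:{}
  T[0,1] 'ba' = ∅
  T[1,2] 'aa' = {A,C}
  T[0,2] 'baa' = {S}

S ∈ T[0,2] ⇒ YES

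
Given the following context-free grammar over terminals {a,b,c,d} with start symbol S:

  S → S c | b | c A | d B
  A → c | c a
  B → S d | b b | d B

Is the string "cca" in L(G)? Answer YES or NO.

Convert to CNF:
  S -> S T0 | T0 A | T2 B | b
  A -> T0 T1 | c
  B -> S T2 | T2 B | T3 T3
  T0 -> c
  T1 -> a
  T2 -> d
  T3 -> b

CYK fill:
  [0..0]={A,T0}  "c"  orig:{A}
  [1..1]={A,T0}  "c"  orig:{A}
  [2..2]={T1}  "a"  orig:{}
  [0..1]={S}  "cc"
  [1..2]={A}  "ca"
  [0..2]={S}  "cca"

S ∈ T[0,2] ⇒ YES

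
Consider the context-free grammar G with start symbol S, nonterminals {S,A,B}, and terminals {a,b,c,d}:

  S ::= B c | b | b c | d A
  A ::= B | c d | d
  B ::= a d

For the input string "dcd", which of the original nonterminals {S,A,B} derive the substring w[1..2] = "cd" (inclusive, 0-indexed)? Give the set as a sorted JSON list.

Convert to CNF:
  S -> B T2 | T1 A | T3 T2 | b
  A -> T0 T1 | T2 T1 | d
  B -> T0 T1
  T0 -> a
  T1 -> d
  T2 -> c
  T3 -> b

CYK table (by increasing span), restricted to cells inside w[1..2]:
  T[1,1] 'c' = {T2}  orig:{}
  T[2,2] 'd' = {A,T1}  orig:{A}
  T[1,2] 'cd' = {A}

Original NTs in T[1,2] deriving "cd": ["A"]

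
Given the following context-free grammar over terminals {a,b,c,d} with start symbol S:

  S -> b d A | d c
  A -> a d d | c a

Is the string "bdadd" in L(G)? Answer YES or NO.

CNF form of G:
  S -> T1 T2 | T3 X5
  A -> T0 X4 | T2 T0
  T0 -> a
  T1 -> d
  T2 -> c
  T3 -> b
  X4 -> T1 T1
  X5 -> T1 A

Fill CYK table bottom-up:
  cell(0,0) b: {T3}  orig:{}
  cell(1,1) d: {T1}  orig:{}
  cell(2,2) a: {T0}  orig:{}
  cell(3,3) d: {T1}  orig:{}
  cell(4,4) d: {T1}  orig:{}
  cell(0,1) bd: ∅
  cell(1,2) da: ∅
  cell(2,3) ad: ∅
  cell(3,4) dd: {X4}  orig:{}
  cell(0,2) bda: ∅
  cell(1,3) dad: ∅
  cell(2,4) add: {A}
  cell(0,3) bdad: ∅
  cell(1,4) dadd: {X5}  orig:{}
  cell(0,4) bdadd: {S}

S ∈ T[0,4] ⇒ YES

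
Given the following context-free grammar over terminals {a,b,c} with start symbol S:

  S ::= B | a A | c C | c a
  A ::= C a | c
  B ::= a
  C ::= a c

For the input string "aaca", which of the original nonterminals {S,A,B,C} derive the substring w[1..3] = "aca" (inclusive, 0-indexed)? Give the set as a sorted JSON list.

CNF form of G:
  S -> T0 A | T1 C | T1 T0 | a
  A -> C T0 | c
  B -> a
  C -> T0 T1
  T0 -> a
  T1 -> c

CYK fill (cells [i..j] with 1 ≤ i ≤ j ≤ 3 only):
  [1..1]={B,S,T0}  "a"  orig:{B,S}
  [2..2]={A,T1}  "c"  orig:{A}
  [3..3]={B,S,T0}  "a"  orig:{B,S}
  [1..2]={C,S}  "ac"
  [2..3]={S}  "ca"
  [1..3]={A}  "aca"

Original NTs in T[1,3] deriving "aca": ["A"]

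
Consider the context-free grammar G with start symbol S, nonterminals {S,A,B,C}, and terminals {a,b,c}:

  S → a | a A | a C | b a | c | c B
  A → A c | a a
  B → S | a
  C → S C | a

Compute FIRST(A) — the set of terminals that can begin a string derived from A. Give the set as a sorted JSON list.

FIRST sets, iterate to fixpoint:
pass 1:
  A via A→a a: +{a}
  B via B→a: +{a}
  C via C→a: +{a}
  S via S→a: +{a}
  S via S→b a: +{b}
  S via S→c: +{c}
  FIRST(S)={a,b,c}  FIRST(A)={a}  FIRST(B)={a}  FIRST(C)={a}
pass 2:
  B via B→S: +{b,c}
  C via C→S C: +{b,c}
  FIRST(S)={a,b,c}  FIRST(A)={a}  FIRST(B)={a,b,c}  FIRST(C)={a,b,c}
pass 3: (stable)
  FIRST(S)={a,b,c}  FIRST(A)={a}  FIRST(B)={a,b,c}  FIRST(C)={a,b,c}

FIRST(A) = ["a"]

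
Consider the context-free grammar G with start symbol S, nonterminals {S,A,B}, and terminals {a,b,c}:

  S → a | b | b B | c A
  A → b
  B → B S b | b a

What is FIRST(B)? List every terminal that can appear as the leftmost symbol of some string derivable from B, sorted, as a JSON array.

FIRST sets, iterate to fixpoint:
[1]
  A via A→b: +{b}
  B via B→b a: +{b}
  S via S→a: +{a}
  S via S→b: +{b}
  S via S→c A: +{c}
  S: {a,b,c}  A: {b}  B: {b}
[2] done
  S: {a,b,c}  A: {b}  B: {b}

FIRST(B) = ["b"]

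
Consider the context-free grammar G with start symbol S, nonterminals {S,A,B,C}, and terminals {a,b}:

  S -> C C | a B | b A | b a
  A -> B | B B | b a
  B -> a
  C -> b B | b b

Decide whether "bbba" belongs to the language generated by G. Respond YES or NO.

Convert to CNF:
  S -> C C | T0 A | T0 T1 | T1 B
  A -> B B | T0 T1 | a
  B -> a
  C -> T0 B | T0 T0
  T0 -> b
  T1 -> a

Fill CYK table bottom-up:
  T[0,0] 'b' = {T0}  orig:{}
  T[1,1] 'b' = {T0}  orig:{}
  T[2,2] 'b' = {T0}  orig:{}
  T[3,3] 'a' = {A,B,T1}  orig:{A,B}
  T[0,1] 'bb' = {C}
  T[1,2] 'bb' = {C}
  T[2,3] 'ba' = {A,C,S}
  T[0,2] 'bbb' = ∅
  T[1,3] 'bba' = {S}
  T[0,3] 'bbba' = {S}

S ∈ T[0,3] ⇒ YES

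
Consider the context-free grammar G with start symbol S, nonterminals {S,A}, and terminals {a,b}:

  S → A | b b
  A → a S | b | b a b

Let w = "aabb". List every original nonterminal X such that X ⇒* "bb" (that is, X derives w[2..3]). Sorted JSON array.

CNF form of G:
  S -> T0 S | T1 T1 | T1 X3 | b
  A -> T0 S | T1 X2 | b
  T0 -> a
  T1 -> b
  X2 -> T0 T1
  X3 -> T0 T1

CYK fill (cells [i..j] with 2 ≤ i ≤ j ≤ 3 only):
  cell(2,2) b: {A,S,T1}  orig:{A,S}
  cell(3,3) b: {A,S,T1}  orig:{A,S}
  cell(2,3) bb: {S}

Original NTs in T[2,3] deriving "bb": ["S"]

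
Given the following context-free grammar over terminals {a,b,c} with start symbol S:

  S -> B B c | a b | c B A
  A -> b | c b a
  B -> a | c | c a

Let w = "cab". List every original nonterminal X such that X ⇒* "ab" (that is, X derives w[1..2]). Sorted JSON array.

Convert to CNF:
  S -> B X4 | T0 X5 | T2 T1
  A -> T0 X3 | b
  B -> T0 T2 | a | c
  T0 -> c
  T1 -> b
  T2 -> a
  X3 -> T1 T2
  X4 -> B T0
  X5 -> B A

Fill CYK table bottom-up, restricted to cells inside w[1..2]:
  cell(1,1) a: {B,T2}  orig:{B}
  cell(2,2) b: {A,T1}  orig:{A}
  cell(1,2) ab: {S,X5}  orig:{S}

Original NTs in T[1,2] deriving "ab": ["S"]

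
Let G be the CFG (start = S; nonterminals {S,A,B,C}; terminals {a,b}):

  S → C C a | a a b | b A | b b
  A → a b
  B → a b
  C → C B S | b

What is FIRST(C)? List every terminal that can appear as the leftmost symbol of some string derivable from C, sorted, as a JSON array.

Compute FIRST by fixpoint:
[1]
  A via A→a b: +{a}
  B via B→a b: +{a}
  C via C→b: +{b}
  S via S→C C a: +{b}
  S via S→a a b: +{a}
  FIRST[S]={a,b}  FIRST[A]={a}  FIRST[B]={a}  FIRST[C]={b}
[2] done
  FIRST[S]={a,b}  FIRST[A]={a}  FIRST[B]={a}  FIRST[C]={b}

FIRST(C) = ["b"]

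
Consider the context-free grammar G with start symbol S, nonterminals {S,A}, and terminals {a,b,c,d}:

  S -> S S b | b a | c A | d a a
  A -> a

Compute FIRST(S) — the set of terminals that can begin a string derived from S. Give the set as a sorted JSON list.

FIRST iteration:
pass 1:
  A via A→a: +{a}
  S via S→b a: +{b}
  S via S→c A: +{c}
  S via S→d a a: +{d}
  FIRST(S)={b,c,d}  FIRST(A)={a}
pass 2: done
  FIRST(S)={b,c,d}  FIRST(A)={a}

FIRST(S) = ["b", "c", "d"]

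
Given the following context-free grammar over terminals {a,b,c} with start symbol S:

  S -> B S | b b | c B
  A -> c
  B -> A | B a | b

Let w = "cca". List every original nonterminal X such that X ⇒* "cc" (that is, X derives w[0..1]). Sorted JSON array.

Convert to CNF:
  S -> B S | T1 T1 | T2 B
  A -> c
  B -> B T0 | b | c
  T0 -> a
  T1 -> b
  T2 -> c

CYK fill — only the sub-triangle for w[0..1]:
  [0..0]={A,B,T2}  "c"  orig:{A,B}
  [1..1]={A,B,T2}  "c"  orig:{A,B}
  [0..1]={S}  "cc"

Original NTs in T[0,1] deriving "cc": ["S"]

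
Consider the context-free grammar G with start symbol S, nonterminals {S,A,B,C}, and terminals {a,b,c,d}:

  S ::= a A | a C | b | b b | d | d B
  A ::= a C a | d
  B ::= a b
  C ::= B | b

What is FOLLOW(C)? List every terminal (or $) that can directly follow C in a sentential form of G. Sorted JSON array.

Compute FIRST by fixpoint:
[1]
  A via A→a C a: +{a}
  A via A→d: +{d}
  B via B→a b: +{a}
  C via C→B: +{a}
  C via C→b: +{b}
  S via S→a A: +{a}
  S via S→b: +{b}
  S via S→d: +{d}
  FIRST(S)={a,b,d}  FIRST(A)={a,d}  FIRST(B)={a}  FIRST(C)={a,b}
[2] (no change)
  FIRST(S)={a,b,d}  FIRST(A)={a,d}  FIRST(B)={a}  FIRST(C)={a,b}

FOLLOW iteration:
seed FOLLOW(S) with $
[1]
  A→a C a: FOLLOW(C) ⊇ FIRST(a) = {a}; new: +{a}
  C→B: FOLLOW(B) ⊇ FOLLOW(C) ⊇ {a}; new: +{a}
  S→a A: FOLLOW(A) ⊇ FOLLOW(S) ⊇ {$}; new: +{$}
  S→a C: FOLLOW(C) ⊇ FOLLOW(S) ⊇ {$}; new: +{$}
  S→d B: FOLLOW(B) ⊇ FOLLOW(S) ⊇ {$}; new: +{$}
  FOLLOW(S)={$}  FOLLOW(A)={$}  FOLLOW(B)={$,a}  FOLLOW(C)={$,a}
[2] — fixpoint
  FOLLOW(S)={$}  FOLLOW(A)={$}  FOLLOW(B)={$,a}  FOLLOW(C)={$,a}

FOLLOW(C) = ["$", "a"]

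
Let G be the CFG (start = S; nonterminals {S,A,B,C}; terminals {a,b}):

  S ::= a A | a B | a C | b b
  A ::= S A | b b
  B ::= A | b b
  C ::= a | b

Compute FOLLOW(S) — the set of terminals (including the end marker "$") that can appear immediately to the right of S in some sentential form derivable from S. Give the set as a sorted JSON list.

FIRST sets, iterate to fixpoint:
pass 1:
  A via A→b b: +{b}
  B via B→A: +{b}
  C via C→a: +{a}
  C via C→b: +{b}
  S via S→a A: +{a}
  S via S→b b: +{b}
  FIRST(S)={a,b}  FIRST(A)={b}  FIRST(B)={b}  FIRST(C)={a,b}
pass 2:
  A via A→S A: +{a}
  B via B→A: +{a}
  FIRST(S)={a,b}  FIRST(A)={a,b}  FIRST(B)={a,b}  FIRST(C)={a,b}
pass 3: (stable)
  FIRST(S)={a,b}  FIRST(A)={a,b}  FIRST(B)={a,b}  FIRST(C)={a,b}

Compute FOLLOW by fixpoint:
FOLLOW(S) := {$}
round 1:
  A→S A: FOLLOW(S) ⊇ FIRST(A) = {a,b}; new: +{a,b}
  S→a A: FOLLOW(A) ⊇ FOLLOW(S) ⊇ {$,a,b}; new: +{$,a,b}
  S→a B: FOLLOW(B) ⊇ FOLLOW(S) ⊇ {$,a,b}; new: +{$,a,b}
  S→a C: FOLLOW(C) ⊇ FOLLOW(S) ⊇ {$,a,b}; new: +{$,a,b}
  S: {$,a,b}  A: {$,a,b}  B: {$,a,b}  C: {$,a,b}
round 2: (stable)
  S: {$,a,b}  A: {$,a,b}  B: {$,a,b}  C: {$,a,b}

FOLLOW(S) = ["$", "a", "b"]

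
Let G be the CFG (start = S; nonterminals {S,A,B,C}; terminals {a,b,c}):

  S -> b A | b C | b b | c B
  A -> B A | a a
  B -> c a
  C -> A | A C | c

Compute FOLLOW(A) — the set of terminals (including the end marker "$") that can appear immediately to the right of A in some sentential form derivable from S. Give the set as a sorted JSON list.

FIRST iteration:
round 1:
  A via A→a a: +{a}
  B via B→c a: +{c}
  C via C→A: +{a}
  C via C→c: +{c}
  S via S→b A: +{b}
  S via S→c B: +{c}
  FIRST[S]={b,c}  FIRST[A]={a}  FIRST[B]={c}  FIRST[C]={a,c}
round 2:
  A via A→B A: +{c}
  FIRST[S]={b,c}  FIRST[A]={a,c}  FIRST[B]={c}  FIRST[C]={a,c}
round 3: — fixpoint
  FIRST[S]={b,c}  FIRST[A]={a,c}  FIRST[B]={c}  FIRST[C]={a,c}

FOLLOW sets:
FOLLOW(S) := {$}
[1]
  A→B A: FOLLOW(B) ⊇ FIRST(A) = {a,c}; new: +{a,c}
  C→A C: FOLLOW(A) ⊇ FIRST(C) = {a,c}; new: +{a,c}
  S→b A: FOLLOW(A) ⊇ FOLLOW(S) ⊇ {$}; new: +{$}
  S→b C: FOLLOW(C) ⊇ FOLLOW(S) ⊇ {$}; new: +{$}
  S→c B: FOLLOW(B) ⊇ FOLLOW(S) ⊇ {$}; new: +{$}
  FOLLOW[S]={$}  FOLLOW[A]={$,a,c}  FOLLOW[B]={$,a,c}  FOLLOW[C]={$}
[2] (stable)
  FOLLOW[S]={$}  FOLLOW[A]={$,a,c}  FOLLOW[B]={$,a,c}  FOLLOW[C]={$}

FOLLOW(A) = ["$", "a", "c"]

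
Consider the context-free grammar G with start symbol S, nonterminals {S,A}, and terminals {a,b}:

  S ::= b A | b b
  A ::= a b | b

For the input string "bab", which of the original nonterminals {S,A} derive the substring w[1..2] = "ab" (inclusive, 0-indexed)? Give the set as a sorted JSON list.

Convert to CNF:
  S -> T1 A | T1 T1
  A -> T0 T1 | b
  T0 -> a
  T1 -> b

Fill CYK table bottom-up, restricted to cells inside w[1..2]:
  cell(1,1) a: {T0}  orig:{}
  cell(2,2) b: {A,T1}  orig:{A}
  cell(1,2) ab: {A}

Original NTs in T[1,2] deriving "ab": ["A"]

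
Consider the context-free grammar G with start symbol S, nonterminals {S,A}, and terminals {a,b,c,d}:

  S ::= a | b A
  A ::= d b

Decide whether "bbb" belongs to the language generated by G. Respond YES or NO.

Convert to CNF:
  S -> T1 A | a
  A -> T0 T1
  T0 -> d
  T1 -> b

CYK fill:
  cell(0,0) b: {T1}  orig:{}
  cell(1,1) b: {T1}  orig:{}
  cell(2,2) b: {T1}  orig:{}
  cell(0,1) bb: ∅
  cell(1,2) bb: ∅
  cell(0,2) bbb: ∅

S ∉ T[0,2] ⇒ NO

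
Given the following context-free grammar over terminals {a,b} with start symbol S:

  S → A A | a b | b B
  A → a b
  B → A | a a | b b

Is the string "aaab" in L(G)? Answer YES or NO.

Convert to CNF:
  S -> A A | T0 T1 | T1 B
  A -> T0 T1
  B -> T0 T0 | T0 T1 | T1 T1
  T0 -> a
  T1 -> b

CYK fill:
  T[0,0] 'a' = {T0}  orig:{}
  T[1,1] 'a' = {T0}  orig:{}
  T[2,2] 'a' = {T0}  orig:{}
  T[3,3] 'b' = {T1}  orig:{}
  T[0,1] 'aa' = {B}
  T[1,2] 'aa' = {B}
  T[2,3] 'ab' = {A,B,S}
  T[0,2] 'aaa' = ∅
  T[1,3] 'aab' = ∅
  T[0,3] 'aaab' = ∅

S ∉ T[0,3] ⇒ NO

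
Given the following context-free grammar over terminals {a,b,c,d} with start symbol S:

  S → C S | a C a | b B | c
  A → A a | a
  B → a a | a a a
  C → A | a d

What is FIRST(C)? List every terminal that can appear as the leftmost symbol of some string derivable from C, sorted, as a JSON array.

FIRST iteration:
iter 1:
  A via A→a: +{a}
  B via B→a a: +{a}
  C via C→A: +{a}
  S via S→C S: +{a}
  S via S→b B: +{b}
  S via S→c: +{c}
  FIRST[S]={a,b,c}  FIRST[A]={a}  FIRST[B]={a}  FIRST[C]={a}
iter 2: done
  FIRST[S]={a,b,c}  FIRST[A]={a}  FIRST[B]={a}  FIRST[C]={a}

FIRST(C) = ["a"]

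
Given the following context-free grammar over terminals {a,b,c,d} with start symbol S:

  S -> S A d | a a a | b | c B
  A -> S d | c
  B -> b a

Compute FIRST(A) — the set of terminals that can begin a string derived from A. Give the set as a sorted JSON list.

FIRST sets, iterate to fixpoint:
iter 1:
  A via A→c: +{c}
  B via B→b a: +{b}
  S via S→a a a: +{a}
  S via S→b: +{b}
  S via S→c B: +{c}
  FIRST(S)={a,b,c}  FIRST(A)={c}  FIRST(B)={b}
iter 2:
  A via A→S d: +{a,b}
  FIRST(S)={a,b,c}  FIRST(A)={a,b,c}  FIRST(B)={b}
iter 3: done
  FIRST(S)={a,b,c}  FIRST(A)={a,b,c}  FIRST(B)={b}

FIRST(A) = ["a", "b", "c"]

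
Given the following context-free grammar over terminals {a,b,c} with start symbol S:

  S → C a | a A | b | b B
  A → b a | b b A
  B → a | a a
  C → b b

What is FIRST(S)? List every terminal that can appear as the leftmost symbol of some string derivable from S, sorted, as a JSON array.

FIRST sets, iterate to fixpoint:
pass 1:
  A via A→b a: +{b}
  B via B→a: +{a}
  C via C→b b: +{b}
  S via S→C a: +{b}
  S via S→a A: +{a}
  FIRST[S]={a,b}  FIRST[A]={b}  FIRST[B]={a}  FIRST[C]={b}
pass 2: (stable)
  FIRST[S]={a,b}  FIRST[A]={b}  FIRST[B]={a}  FIRST[C]={b}

FIRST(S) = ["a", "b"]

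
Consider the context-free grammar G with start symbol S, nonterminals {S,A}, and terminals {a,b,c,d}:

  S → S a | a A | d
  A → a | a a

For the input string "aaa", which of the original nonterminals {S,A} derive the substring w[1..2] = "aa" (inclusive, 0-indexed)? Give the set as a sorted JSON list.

Convert to CNF:
  S -> S T0 | T0 A | d
  A -> T0 T0 | a
  T0 -> a

Fill CYK table bottom-up, restricted to cells inside w[1..2]:
  T[1,1] 'a' = {A,T0}  orig:{A}
  T[2,2] 'a' = {A,T0}  orig:{A}
  T[1,2] 'aa' = {A,S}

Original NTs in T[1,2] deriving "aa": ["A", "S"]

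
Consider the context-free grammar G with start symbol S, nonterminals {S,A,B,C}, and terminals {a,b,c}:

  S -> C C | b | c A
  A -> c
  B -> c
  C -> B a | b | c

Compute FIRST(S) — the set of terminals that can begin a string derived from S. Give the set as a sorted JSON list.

FIRST iteration:
round 1:
  A via A→c: +{c}
  B via B→c: +{c}
  C via C→B a: +{c}
  C via C→b: +{b}
  S via S→C C: +{b,c}
  FIRST(S)={b,c}  FIRST(A)={c}  FIRST(B)={c}  FIRST(C)={b,c}
round 2: — fixpoint
  FIRST(S)={b,c}  FIRST(A)={c}  FIRST(B)={c}  FIRST(C)={b,c}

FIRST(S) = ["b", "c"]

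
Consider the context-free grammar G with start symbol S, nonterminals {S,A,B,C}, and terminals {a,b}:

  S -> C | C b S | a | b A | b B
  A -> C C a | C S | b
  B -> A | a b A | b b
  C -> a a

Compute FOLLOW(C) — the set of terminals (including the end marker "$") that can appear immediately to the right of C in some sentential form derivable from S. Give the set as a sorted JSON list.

FIRST iteration:
iter 1:
  A via A→b: +{b}
  B via B→A: +{b}
  B via B→a b A: +{a}
  C via C→a a: +{a}
  S via S→C: +{a}
  S via S→b A: +{b}
  FIRST[S]={a,b}  FIRST[A]={b}  FIRST[B]={a,b}  FIRST[C]={a}
iter 2:
  A via A→C C a: +{a}
  FIRST[S]={a,b}  FIRST[A]={a,b}  FIRST[B]={a,b}  FIRST[C]={a}
iter 3: — fixpoint
  FIRST[S]={a,b}  FIRST[A]={a,b}  FIRST[B]={a,b}  FIRST[C]={a}

FOLLOW iteration:
initialize: $ ∈ FOLLOW(S)
iter 1:
  A→C C a: FOLLOW(C) ⊇ FIRST(C) = {a}; new: +{a}
  A→C S: FOLLOW(C) ⊇ FIRST(S) = {a,b}; new: +{b}
  S→C: FOLLOW(C) ⊇ FOLLOW(S) ⊇ {$}; new: +{$}
  S→b A: FOLLOW(A) ⊇ FOLLOW(S) ⊇ {$}; new: +{$}
  S→b B: FOLLOW(B) ⊇ FOLLOW(S) ⊇ {$}; new: +{$}
  S: {$}  A: {$}  B: {$}  C: {$,a,b}
iter 2: done
  S: {$}  A: {$}  B: {$}  C: {$,a,b}

FOLLOW(C) = ["$", "a", "b"]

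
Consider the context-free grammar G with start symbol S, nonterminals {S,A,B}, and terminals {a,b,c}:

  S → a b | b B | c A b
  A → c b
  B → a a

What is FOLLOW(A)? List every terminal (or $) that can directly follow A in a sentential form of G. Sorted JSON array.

FIRST iteration:
pass 1:
  A via A→c b: +{c}
  B via B→a a: +{a}
  S via S→a b: +{a}
  S via S→b B: +{b}
  S via S→c A b: +{c}
  FIRST[S]={a,b,c}  FIRST[A]={c}  FIRST[B]={a}
pass 2: (no change)
  FIRST[S]={a,b,c}  FIRST[A]={c}  FIRST[B]={a}

FOLLOW iteration:
FOLLOW(S) := {$}
iter 1:
  S→b B: FOLLOW(B) ⊇ FOLLOW(S) ⊇ {$}; new: +{$}
  S→c A b: FOLLOW(A) ⊇ FIRST(b) = {b}; new: +{b}
  FOLLOW[S]={$}  FOLLOW[A]={b}  FOLLOW[B]={$}
iter 2: (stable)
  FOLLOW[S]={$}  FOLLOW[A]={b}  FOLLOW[B]={$}

FOLLOW(A) = ["b"]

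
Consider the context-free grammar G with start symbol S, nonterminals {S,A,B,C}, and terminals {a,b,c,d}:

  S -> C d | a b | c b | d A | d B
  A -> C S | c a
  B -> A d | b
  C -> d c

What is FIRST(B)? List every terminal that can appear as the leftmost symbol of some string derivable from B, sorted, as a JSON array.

FIRST sets, iterate to fixpoint:
iter 1:
  A via A→c a: +{c}
  B via B→A d: +{c}
  B via B→b: +{b}
  C via C→d c: +{d}
  S via S→C d: +{d}
  S via S→a b: +{a}
  S via S→c b: +{c}
  FIRST(S)={a,c,d}  FIRST(A)={c}  FIRST(B)={b,c}  FIRST(C)={d}
iter 2:
  A via A→C S: +{d}
  B via B→A d: +{d}
  FIRST(S)={a,c,d}  FIRST(A)={c,d}  FIRST(B)={b,c,d}  FIRST(C)={d}
iter 3: — fixpoint
  FIRST(S)={a,c,d}  FIRST(A)={c,d}  FIRST(B)={b,c,d}  FIRST(C)={d}

FIRST(B) = ["b", "c", "d"]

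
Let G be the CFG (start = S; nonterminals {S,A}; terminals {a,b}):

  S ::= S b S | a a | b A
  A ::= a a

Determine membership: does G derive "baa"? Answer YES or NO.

CNF form of G:
  S -> S X2 | T0 T0 | T1 A
  A -> T0 T0
  T0 -> a
  T1 -> b
  X2 -> T1 S

CYK table (by increasing span):
  cell(0,0) b: {T1}  orig:{}
  cell(1,1) a: {T0}  orig:{}
  cell(2,2) a: {T0}  orig:{}
  cell(0,1) ba: ∅
  cell(1,2) aa: {A,S}
  cell(0,2) baa: {S,X2}  orig:{S}

S ∈ T[0,2] ⇒ YES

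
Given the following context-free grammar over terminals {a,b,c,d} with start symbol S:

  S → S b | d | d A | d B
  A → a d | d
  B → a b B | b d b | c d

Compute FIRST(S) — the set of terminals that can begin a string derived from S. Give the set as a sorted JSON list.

FIRST sets, iterate to fixpoint:
pass 1:
  A via A→a d: +{a}
  A via A→d: +{d}
  B via B→a b B: +{a}
  B via B→b d b: +{b}
  B via B→c d: +{c}
  S via S→d: +{d}
  S: {d}  A: {a,d}  B: {a,b,c}
pass 2: — fixpoint
  S: {d}  A: {a,d}  B: {a,b,c}

FIRST(S) = ["d"]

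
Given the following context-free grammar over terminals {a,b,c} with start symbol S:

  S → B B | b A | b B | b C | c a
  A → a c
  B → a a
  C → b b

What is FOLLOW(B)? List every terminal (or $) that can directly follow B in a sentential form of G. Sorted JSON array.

FIRST sets, iterate to fixpoint:
round 1:
  A via A→a c: +{a}
  B via B→a a: +{a}
  C via C→b b: +{b}
  S via S→B B: +{a}
  S via S→b A: +{b}
  S via S→c a: +{c}
  FIRST(S)={a,b,c}  FIRST(A)={a}  FIRST(B)={a}  FIRST(C)={b}
round 2: (stable)
  FIRST(S)={a,b,c}  FIRST(A)={a}  FIRST(B)={a}  FIRST(C)={b}

Compute FOLLOW by fixpoint:
FOLLOW(S) := {$}
round 1:
  S→B B: FOLLOW(B) ⊇ FIRST(B) = {a}; new: +{a}
  S→B B: FOLLOW(B) ⊇ FOLLOW(S) ⊇ {$}; new: +{$}
  S→b A: FOLLOW(A) ⊇ FOLLOW(S) ⊇ {$}; new: +{$}
  S→b C: FOLLOW(C) ⊇ FOLLOW(S) ⊇ {$}; new: +{$}
  S: {$}  A: {$}  B: {$,a}  C: {$}
round 2: (stable)
  S: {$}  A: {$}  B: {$,a}  C: {$}

FOLLOW(B) = ["$", "a"]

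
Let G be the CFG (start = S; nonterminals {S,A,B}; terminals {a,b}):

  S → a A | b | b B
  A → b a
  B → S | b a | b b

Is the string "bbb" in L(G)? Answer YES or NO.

CNF form of G:
  S -> T0 B | T1 A | b
  A -> T0 T1
  B -> T0 B | T0 T0 | T0 T1 | T1 A | b
  T0 -> b
  T1 -> a

CYK fill:
  cell(0,0) b: {B,S,T0}  orig:{B,S}
  cell(1,1) b: {B,S,T0}  orig:{B,S}
  cell(2,2) b: {B,S,T0}  orig:{B,S}
  cell(0,1) bb: {B,S}
  cell(1,2) bb: {B,S}
  cell(0,2) bbb: {B,S}

S ∈ T[0,2] ⇒ YES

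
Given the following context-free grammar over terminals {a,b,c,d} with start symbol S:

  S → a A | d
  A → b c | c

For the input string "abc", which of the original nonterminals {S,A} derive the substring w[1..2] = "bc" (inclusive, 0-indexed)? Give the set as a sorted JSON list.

CNF form of G:
  S -> T2 A | d
  A -> T0 T1 | c
  T0 -> b
  T1 -> c
  T2 -> a

Fill CYK table bottom-up (cells [i..j] with 1 ≤ i ≤ j ≤ 2 only):
  cell(1,1) b: {T0}  orig:{}
  cell(2,2) c: {A,T1}  orig:{A}
  cell(1,2) bc: {A}

Original NTs in T[1,2] deriving "bc": ["A"]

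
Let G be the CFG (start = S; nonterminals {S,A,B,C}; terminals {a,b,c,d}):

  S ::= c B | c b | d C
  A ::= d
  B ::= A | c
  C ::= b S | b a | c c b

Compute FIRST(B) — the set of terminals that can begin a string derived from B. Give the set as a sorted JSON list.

FIRST iteration:
iter 1:
  A via A→d: +{d}
  B via B→A: +{d}
  B via B→c: +{c}
  C via C→b S: +{b}
  C via C→c c b: +{c}
  S via S→c B: +{c}
  S via S→d C: +{d}
  FIRST[S]={c,d}  FIRST[A]={d}  FIRST[B]={c,d}  FIRST[C]={b,c}
iter 2: — fixpoint
  FIRST[S]={c,d}  FIRST[A]={d}  FIRST[B]={c,d}  FIRST[C]={b,c}

FIRST(B) = ["c", "d"]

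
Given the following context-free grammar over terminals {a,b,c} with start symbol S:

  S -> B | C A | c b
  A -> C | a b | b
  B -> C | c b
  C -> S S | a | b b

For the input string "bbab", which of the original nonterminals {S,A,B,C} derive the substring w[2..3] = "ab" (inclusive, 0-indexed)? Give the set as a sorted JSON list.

CNF form of G:
  S -> C A | S S | T1 T1 | T2 T1 | a
  A -> S S | T0 T1 | T1 T1 | a | b
  B -> S S | T1 T1 | T2 T1 | a
  C -> S S | T1 T1 | a
  T0 -> a
  T1 -> b
  T2 -> c

Fill CYK table bottom-up (cells [i..j] with 2 ≤ i ≤ j ≤ 3 only):
  T[2,2] 'a' = {A,B,C,S,T0}  orig:{A,B,C,S}
  T[3,3] 'b' = {A,T1}  orig:{A}
  T[2,3] 'ab' = {A,S}

Original NTs in T[2,3] deriving "ab": ["A", "S"]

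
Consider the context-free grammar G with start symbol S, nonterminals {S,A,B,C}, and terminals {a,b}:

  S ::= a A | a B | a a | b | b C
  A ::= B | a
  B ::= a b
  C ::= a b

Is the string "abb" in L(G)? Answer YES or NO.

Convert to CNF:
  S -> T0 A | T0 B | T0 T0 | T1 C | b
  A -> T0 T1 | a
  B -> T0 T1
  C -> T0 T1
  T0 -> a
  T1 -> b

CYK fill:
  T[0,0] 'a' = {A,T0}  orig:{A}
  T[1,1] 'b' = {S,T1}  orig:{S}
  T[2,2] 'b' = {S,T1}  orig:{S}
  T[0,1] 'ab' = {A,B,C}
  T[1,2] 'bb' = ∅
  T[0,2] 'abb' = ∅

S ∉ T[0,2] ⇒ NO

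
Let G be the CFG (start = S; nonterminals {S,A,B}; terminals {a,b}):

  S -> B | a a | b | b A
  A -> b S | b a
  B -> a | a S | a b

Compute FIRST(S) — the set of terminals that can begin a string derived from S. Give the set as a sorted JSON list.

Compute FIRST by fixpoint:
round 1:
  A via A→b S: +{b}
  B via B→a: +{a}
  S via S→B: +{a}
  S via S→b: +{b}
  FIRST(S)={a,b}  FIRST(A)={b}  FIRST(B)={a}
round 2: done
  FIRST(S)={a,b}  FIRST(A)={b}  FIRST(B)={a}

FIRST(S) = ["a", "b"]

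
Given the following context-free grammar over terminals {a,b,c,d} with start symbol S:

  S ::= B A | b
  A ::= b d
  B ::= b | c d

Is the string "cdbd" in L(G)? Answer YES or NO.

CNF form of G:
  S -> B A | b
  A -> T0 T1
  B -> T2 T1 | b
  T0 -> b
  T1 -> d
  T2 -> c

Fill CYK table bottom-up:
  T[0,0] 'c' = {T2}  orig:{}
  T[1,1] 'd' = {T1}  orig:{}
  T[2,2] 'b' = {B,S,T0}  orig:{B,S}
  T[3,3] 'd' = {T1}  orig:{}
  T[0,1] 'cd' = {B}
  T[1,2] 'db' = ∅
  T[2,3] 'bd' = {A}
  T[0,2] 'cdb' = ∅
  T[1,3] 'dbd' = ∅
  T[0,3] 'cdbd' = {S}

S ∈ T[0,3] ⇒ YES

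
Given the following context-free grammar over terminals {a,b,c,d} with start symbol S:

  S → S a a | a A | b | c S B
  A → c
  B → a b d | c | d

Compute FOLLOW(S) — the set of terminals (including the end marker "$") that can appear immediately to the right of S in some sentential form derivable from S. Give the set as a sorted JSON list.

Compute FIRST by fixpoint:
iter 1:
  A via A→c: +{c}
  B via B→a b d: +{a}
  B via B→c: +{c}
  B via B→d: +{d}
  S via S→a A: +{a}
  S via S→b: +{b}
  S via S→c S B: +{c}
  FIRST(S)={a,b,c}  FIRST(A)={c}  FIRST(B)={a,c,d}
iter 2: done
  FIRST(S)={a,b,c}  FIRST(A)={c}  FIRST(B)={a,c,d}

FOLLOW iteration:
initialize: $ ∈ FOLLOW(S)
pass 1:
  S→S a a: FOLLOW(S) ⊇ FIRST(a) = {a}; new: +{a}
  S→a A: FOLLOW(A) ⊇ FOLLOW(S) ⊇ {$,a}; new: +{$,a}
  S→c S B: FOLLOW(S) ⊇ FIRST(B) = {a,c,d}; new: +{c,d}
  S→c S B: FOLLOW(B) ⊇ FOLLOW(S) ⊇ {$,a,c,d}; new: +{$,a,c,d}
  FOLLOW(S)={$,a,c,d}  FOLLOW(A)={$,a}  FOLLOW(B)={$,a,c,d}
pass 2:
  S→a A: FOLLOW(A) ⊇ FOLLOW(S) ⊇ {$,a,c,d}; new: +{c,d}
  FOLLOW(S)={$,a,c,d}  FOLLOW(A)={$,a,c,d}  FOLLOW(B)={$,a,c,d}
pass 3: (no change)
  FOLLOW(S)={$,a,c,d}  FOLLOW(A)={$,a,c,d}  FOLLOW(B)={$,a,c,d}

FOLLOW(S) = ["$", "a", "c", "d"]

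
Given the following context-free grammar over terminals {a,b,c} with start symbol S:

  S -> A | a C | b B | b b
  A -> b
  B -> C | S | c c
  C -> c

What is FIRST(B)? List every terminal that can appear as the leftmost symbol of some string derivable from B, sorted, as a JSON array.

FIRST sets, iterate to fixpoint:
iter 1:
  A via A→b: +{b}
  B via B→c c: +{c}
  C via C→c: +{c}
  S via S→A: +{b}
  S via S→a C: +{a}
  FIRST(S)={a,b}  FIRST(A)={b}  FIRST(B)={c}  FIRST(C)={c}
iter 2:
  B via B→S: +{a,b}
  FIRST(S)={a,b}  FIRST(A)={b}  FIRST(B)={a,b,c}  FIRST(C)={c}
iter 3: (stable)
  FIRST(S)={a,b}  FIRST(A)={b}  FIRST(B)={a,b,c}  FIRST(C)={c}

FIRST(B) = ["a", "b", "c"]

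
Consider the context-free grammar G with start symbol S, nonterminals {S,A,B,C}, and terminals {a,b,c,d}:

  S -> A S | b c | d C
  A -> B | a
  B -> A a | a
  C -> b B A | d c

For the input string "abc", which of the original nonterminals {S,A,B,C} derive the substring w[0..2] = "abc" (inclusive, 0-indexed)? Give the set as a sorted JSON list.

Convert to CNF:
  S -> A S | T1 T3 | T2 C
  A -> A T0 | a
  B -> A T0 | a
  C -> T1 X4 | T2 T3
  T0 -> a
  T1 -> b
  T2 -> d
  T3 -> c
  X4 -> B A

Fill CYK table bottom-up — only the sub-triangle for w[0..2]:
  [0..0]={A,B,T0}  "a"  orig:{A,B}
  [1..1]={T1}  "b"  orig:{}
  [2..2]={T3}  "c"  orig:{}
  [0..1]=∅  "ab"
  [1..2]={S}  "bc"
  [0..2]={S}  "abc"

Original NTs in T[0,2] deriving "abc": ["S"]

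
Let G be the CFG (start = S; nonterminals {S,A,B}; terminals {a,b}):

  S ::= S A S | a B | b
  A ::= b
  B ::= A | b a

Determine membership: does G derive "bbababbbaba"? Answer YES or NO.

Convert to CNF:
  S -> S X2 | T1 B | b
  A -> b
  B -> T0 T1 | b
  T0 -> b
  T1 -> a
  X2 -> A S

CYK fill:
  cell(0,0) b: {A,B,S,T0}  orig:{A,B,S}
  cell(1,1) b: {A,B,S,T0}  orig:{A,B,S}
  cell(2,2) a: {T1}  orig:{}
  cell(3,3) b: {A,B,S,T0}  orig:{A,B,S}
  cell(4,4) a: {T1}  orig:{}
  cell(5,5) b: {A,B,S,T0}  orig:{A,B,S}
  cell(6,6) b: {A,B,S,T0}  orig:{A,B,S}
  cell(7,7) b: {A,B,S,T0}  orig:{A,B,S}
  cell(8,8) a: {T1}  orig:{}
  cell(9,9) b: {A,B,S,T0}  orig:{A,B,S}
  cell(10,10) a: {T1}  orig:{}
  cell(0,1) bb: {X2}  orig:{}
  cell(1,2) ba: {B}
  cell(2,3) ab: {S}
  cell(3,4) ba: {B}
  cell(4,5) ab: {S}
  cell(5,6) bb: {X2}  orig:{}
  cell(6,7) bb: {X2}  orig:{}
  cell(7,8) ba: {B}
  cell(8,9) ab: {S}
  cell(9,10) ba: {B}
  cell(0,2) bba: ∅
  cell(1,3) bab: {X2}  orig:{}
  cell(2,4) aba: {S}
  cell(3,5) bab: {X2}  orig:{}
  cell(4,6) abb: ∅
  cell(5,7) bbb: {S}
  cell(6,8) bba: ∅
  cell(7,9) bab: {X2}  orig:{}
  cell(8,10) aba: {S}
  cell(0,3) bbab: {S}
  cell(1,4) baba: {X2}  orig:{}
  cell(2,5) abab: ∅
  cell(3,6) babb: ∅
  cell(4,7) abbb: {S}
  cell(5,8) bbba: ∅
  cell(6,9) bbab: {S}
  cell(7,10) baba: {X2}  orig:{}
  cell(0,4) bbaba: {S}
  cell(1,5) babab: ∅
  cell(2,6) ababb: {S}
  cell(3,7) babbb: {X2}  orig:{}
  cell(4,8) abbba: ∅
  cell(5,9) bbbab: {X2}  orig:{}
  cell(6,10) bbaba: {S}
  cell(0,5) bbabab: ∅
  cell(1,6) bababb: {X2}  orig:{}
  cell(2,7) ababbb: ∅
  cell(3,8) babbba: ∅
  cell(4,9) abbbab: ∅
  cell(5,10) bbbaba: {X2}  orig:{}
  cell(0,6) bbababb: {S}
  cell(1,7) bababbb: ∅
  cell(2,8) ababbba: ∅
  cell(3,9) babbbab: ∅
  cell(4,10) abbbaba: ∅
  cell(0,7) bbababbb: ∅
  cell(1,8) bababbba: ∅
  cell(2,9) ababbbab: {S}
  cell(3,10) babbbaba: ∅
  cell(0,8) bbababbba: ∅
  cell(1,9) bababbbab: {X2}  orig:{}
  cell(2,10) ababbbaba: {S}
  cell(0,9) bbababbbab: {S}
  cell(1,10) bababbbaba: {X2}  orig:{}
  cell(0,10) bbababbbaba: {S}

S ∈ T[0,10] ⇒ YES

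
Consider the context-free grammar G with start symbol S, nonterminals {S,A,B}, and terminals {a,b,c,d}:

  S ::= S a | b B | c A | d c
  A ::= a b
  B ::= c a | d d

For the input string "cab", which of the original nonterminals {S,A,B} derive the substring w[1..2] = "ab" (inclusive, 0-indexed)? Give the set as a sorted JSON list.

CNF form of G:
  S -> S T0 | T1 B | T2 A | T3 T2
  A -> T0 T1
  B -> T2 T0 | T3 T3
  T0 -> a
  T1 -> b
  T2 -> c
  T3 -> d

CYK fill (cells [i..j] with 1 ≤ i ≤ j ≤ 2 only):
  T[1,1] 'a' = {T0}  orig:{}
  T[2,2] 'b' = {T1}  orig:{}
  T[1,2] 'ab' = {A}

Original NTs in T[1,2] deriving "ab": ["A"]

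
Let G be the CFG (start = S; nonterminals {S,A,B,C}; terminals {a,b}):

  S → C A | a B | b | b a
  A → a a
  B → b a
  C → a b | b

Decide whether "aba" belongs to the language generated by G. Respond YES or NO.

Convert to CNF:
  S -> C A | T0 B | T1 T0 | b
  A -> T0 T0
  B -> T1 T0
  C -> T0 T1 | b
  T0 -> a
  T1 -> b

CYK table (by increasing span):
  [0..0]={T0}  "a"  orig:{}
  [1..1]={C,S,T1}  "b"  orig:{C,S}
  [2..2]={T0}  "a"  orig:{}
  [0..1]={C}  "ab"
  [1..2]={B,S}  "ba"
  [0..2]={S}  "aba"

S ∈ T[0,2] ⇒ YES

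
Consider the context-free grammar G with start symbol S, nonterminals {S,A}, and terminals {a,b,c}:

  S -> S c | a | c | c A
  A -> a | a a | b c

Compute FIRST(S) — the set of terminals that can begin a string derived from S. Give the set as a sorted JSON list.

FIRST sets, iterate to fixpoint:
pass 1:
  A via A→a: +{a}
  A via A→b c: +{b}
  S via S→a: +{a}
  S via S→c: +{c}
  S: {a,c}  A: {a,b}
pass 2: (no change)
  S: {a,c}  A: {a,b}

FIRST(S) = ["a", "c"]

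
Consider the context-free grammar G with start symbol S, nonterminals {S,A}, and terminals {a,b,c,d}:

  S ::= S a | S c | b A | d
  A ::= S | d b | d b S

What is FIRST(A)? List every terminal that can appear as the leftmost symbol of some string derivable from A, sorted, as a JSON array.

FIRST sets, iterate to fixpoint:
[1]
  A via A→d b: +{d}
  S via S→b A: +{b}
  S via S→d: +{d}
  S: {b,d}  A: {d}
[2]
  A via A→S: +{b}
  S: {b,d}  A: {b,d}
[3] (stable)
  S: {b,d}  A: {b,d}

FIRST(A) = ["b", "d"]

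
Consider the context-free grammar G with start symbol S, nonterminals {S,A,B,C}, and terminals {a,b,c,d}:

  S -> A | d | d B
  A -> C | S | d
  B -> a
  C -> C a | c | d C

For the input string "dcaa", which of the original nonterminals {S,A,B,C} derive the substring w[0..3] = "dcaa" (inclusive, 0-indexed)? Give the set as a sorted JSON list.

CNF form of G:
  S -> C T0 | T1 B | T1 C | c | d
  A -> C T0 | T1 B | T1 C | c | d
  B -> a
  C -> C T0 | T1 C | c
  T0 -> a
  T1 -> d

CYK table (by increasing span) — only the sub-triangle for w[0..3]:
  [0..0]={A,S,T1}  "d"  orig:{A,S}
  [1..1]={A,C,S}  "c"
  [2..2]={B,T0}  "a"  orig:{B}
  [3..3]={B,T0}  "a"  orig:{B}
  [0..1]={A,C,S}  "dc"
  [1..2]={A,C,S}  "ca"
  [2..3]=∅  "aa"
  [0..2]={A,C,S}  "dca"
  [1..3]={A,C,S}  "caa"
  [0..3]={A,C,S}  "dcaa"

Original NTs in T[0,3] deriving "dcaa": ["A", "C", "S"]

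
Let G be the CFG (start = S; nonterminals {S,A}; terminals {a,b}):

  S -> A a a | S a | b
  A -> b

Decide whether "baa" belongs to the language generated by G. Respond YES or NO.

Convert to CNF:
  S -> A X1 | S T0 | b
  A -> b
  T0 -> a
  X1 -> T0 T0

Fill CYK table bottom-up:
  T[0,0] 'b' = {A,S}
  T[1,1] 'a' = {T0}  orig:{}
  T[2,2] 'a' = {T0}  orig:{}
  T[0,1] 'ba' = {S}
  T[1,2] 'aa' = {X1}  orig:{}
  T[0,2] 'baa' = {S}

S ∈ T[0,2] ⇒ YES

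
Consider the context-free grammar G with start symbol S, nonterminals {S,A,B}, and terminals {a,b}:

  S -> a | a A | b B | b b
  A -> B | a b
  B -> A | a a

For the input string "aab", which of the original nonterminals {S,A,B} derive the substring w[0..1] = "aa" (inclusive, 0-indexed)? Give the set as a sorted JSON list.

Convert to CNF:
  S -> T0 A | T1 B | T1 T1 | a
  A -> T0 T0 | T0 T1
  B -> T0 T0 | T0 T1
  T0 -> a
  T1 -> b

CYK fill (cells [i..j] with 0 ≤ i ≤ j ≤ 1 only):
  T[0,0] 'a' = {S,T0}  orig:{S}
  T[1,1] 'a' = {S,T0}  orig:{S}
  T[0,1] 'aa' = {A,B}

Original NTs in T[0,1] deriving "aa": ["A", "B"]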